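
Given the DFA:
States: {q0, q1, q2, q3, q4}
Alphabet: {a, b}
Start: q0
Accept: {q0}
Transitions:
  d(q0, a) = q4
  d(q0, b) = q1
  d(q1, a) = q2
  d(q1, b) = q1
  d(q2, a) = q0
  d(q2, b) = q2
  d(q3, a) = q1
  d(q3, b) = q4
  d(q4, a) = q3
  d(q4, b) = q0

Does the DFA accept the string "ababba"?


Trace: q0 -> q4 -> q0 -> q4 -> q0 -> q1 -> q2
Final state: q2
Accept states: {q0}

No, rejected (final state q2 is not an accept state)


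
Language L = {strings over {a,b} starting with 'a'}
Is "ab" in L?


first symbol = 'a'

Yes, "ab" is in L


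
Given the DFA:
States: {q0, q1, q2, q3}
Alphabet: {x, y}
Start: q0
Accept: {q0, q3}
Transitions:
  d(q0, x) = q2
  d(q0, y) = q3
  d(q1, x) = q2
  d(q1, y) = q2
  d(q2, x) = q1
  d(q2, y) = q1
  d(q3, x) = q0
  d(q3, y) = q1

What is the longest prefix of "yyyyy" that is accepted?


Run the DFA, marking each prefix where the state is accepting:
  "" -> q0 [accept]
  "y" -> q3 [accept]
  "yy" -> q1 [reject]
  "yyy" -> q2 [reject]
  "yyyy" -> q1 [reject]
  "yyyyy" -> q2 [reject]

"y"


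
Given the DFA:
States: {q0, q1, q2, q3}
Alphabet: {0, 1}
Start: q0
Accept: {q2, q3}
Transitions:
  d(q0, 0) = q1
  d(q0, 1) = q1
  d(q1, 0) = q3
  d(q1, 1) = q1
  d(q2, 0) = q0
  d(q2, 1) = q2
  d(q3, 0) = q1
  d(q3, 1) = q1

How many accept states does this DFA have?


Accept states listed: {q2, q3}
Counting: q2(1) q3(2)

2


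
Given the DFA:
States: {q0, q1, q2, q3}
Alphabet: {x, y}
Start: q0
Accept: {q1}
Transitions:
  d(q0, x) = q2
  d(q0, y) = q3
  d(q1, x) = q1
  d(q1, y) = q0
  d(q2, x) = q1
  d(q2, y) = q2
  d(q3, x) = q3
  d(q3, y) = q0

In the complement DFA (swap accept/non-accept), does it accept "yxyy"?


Trace: q0 -> q3 -> q3 -> q0 -> q3
Final: q3
Original accept: {q1}
Complement: q3 is not in original accept

Yes, complement accepts (original rejects)


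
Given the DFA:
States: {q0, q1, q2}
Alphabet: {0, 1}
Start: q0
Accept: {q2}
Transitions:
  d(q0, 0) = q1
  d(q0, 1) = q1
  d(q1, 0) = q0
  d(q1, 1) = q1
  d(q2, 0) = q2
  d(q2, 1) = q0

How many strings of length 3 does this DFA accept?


Enumerating all length-3 strings:
  "000" -> q1 [reject]
  "001" -> q1 [reject]
  "010" -> q0 [reject]
  "011" -> q1 [reject]
  "100" -> q1 [reject]
  "101" -> q1 [reject]
  "110" -> q0 [reject]
  "111" -> q1 [reject]

0 out of 8


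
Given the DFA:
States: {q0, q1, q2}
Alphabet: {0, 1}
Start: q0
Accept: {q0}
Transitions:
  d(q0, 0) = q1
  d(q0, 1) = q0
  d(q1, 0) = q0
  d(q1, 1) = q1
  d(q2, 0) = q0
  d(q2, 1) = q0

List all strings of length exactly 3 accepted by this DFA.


All strings of length 3: 8 total
Accepted: 4

"001", "010", "100", "111"


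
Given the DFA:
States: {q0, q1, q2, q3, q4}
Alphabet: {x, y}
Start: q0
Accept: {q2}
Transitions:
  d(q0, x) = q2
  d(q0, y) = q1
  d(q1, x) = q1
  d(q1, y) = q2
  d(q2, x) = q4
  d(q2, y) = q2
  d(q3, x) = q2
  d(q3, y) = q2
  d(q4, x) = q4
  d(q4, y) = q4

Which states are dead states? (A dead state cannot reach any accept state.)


Forward reachability from each state:
  q0 -> reaches accept state q2 (live)
  q1 -> reaches accept state q2 (live)
  q2 -> reaches accept state q2 (live)
  q3 -> reaches accept state q2 (live)
  q4 -> reaches {q4}, no accept state (dead)

{q4}


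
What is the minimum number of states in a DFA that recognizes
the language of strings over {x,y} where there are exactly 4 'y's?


States: count = 0, 1, ..., 4 (that's 5 states), plus a dead state for count > 4.
Total: 5 + 1 = 6. Accept = count-4 state.

6


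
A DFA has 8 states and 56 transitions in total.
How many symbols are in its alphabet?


Each state has exactly one transition per symbol.
|alphabet| = transitions / states = 56 / 8 = 7

7


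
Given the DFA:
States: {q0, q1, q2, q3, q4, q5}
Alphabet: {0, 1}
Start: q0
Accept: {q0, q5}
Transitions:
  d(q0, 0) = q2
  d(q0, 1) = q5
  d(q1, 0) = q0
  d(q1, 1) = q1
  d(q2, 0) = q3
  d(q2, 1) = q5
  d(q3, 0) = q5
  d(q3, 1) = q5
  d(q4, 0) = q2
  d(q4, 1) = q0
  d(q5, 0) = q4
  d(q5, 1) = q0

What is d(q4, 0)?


Looking up transition d(q4, 0)

q2


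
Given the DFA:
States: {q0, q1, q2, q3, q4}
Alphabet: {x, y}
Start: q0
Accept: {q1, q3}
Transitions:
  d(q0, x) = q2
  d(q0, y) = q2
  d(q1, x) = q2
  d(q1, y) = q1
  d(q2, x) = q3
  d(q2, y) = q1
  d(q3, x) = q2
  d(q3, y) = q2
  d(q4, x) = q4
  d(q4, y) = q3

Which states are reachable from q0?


BFS from q0:
  layer 0: {q0}
  layer 1: {q2}
  layer 2: {q1, q3}

{q0, q1, q2, q3}


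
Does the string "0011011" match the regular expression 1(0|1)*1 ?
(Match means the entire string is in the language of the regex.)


|string| = 7; first = '0'; last = '1'

No, "0011011" does not match 1(0|1)*1


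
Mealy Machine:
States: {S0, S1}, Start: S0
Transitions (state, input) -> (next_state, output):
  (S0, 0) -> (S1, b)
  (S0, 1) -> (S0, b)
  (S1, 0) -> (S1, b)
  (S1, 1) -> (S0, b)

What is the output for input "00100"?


Step-by-step:
  (S0, 0) -> (S1, b)
  (S1, 0) -> (S1, b)
  (S1, 1) -> (S0, b)
  (S0, 0) -> (S1, b)
  (S1, 0) -> (S1, b)

"bbbbb"


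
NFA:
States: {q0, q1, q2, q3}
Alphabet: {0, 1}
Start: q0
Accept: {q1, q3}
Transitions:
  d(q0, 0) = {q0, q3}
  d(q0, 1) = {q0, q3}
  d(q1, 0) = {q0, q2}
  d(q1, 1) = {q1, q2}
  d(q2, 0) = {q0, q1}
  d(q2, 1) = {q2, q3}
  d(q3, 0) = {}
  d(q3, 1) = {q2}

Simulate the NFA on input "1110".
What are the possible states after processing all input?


Start: {q0}
  --1--> {q0, q3}
  --1--> {q0, q2, q3}
  --1--> {q0, q2, q3}
  --0--> {q0, q1, q3}

{q0, q1, q3}


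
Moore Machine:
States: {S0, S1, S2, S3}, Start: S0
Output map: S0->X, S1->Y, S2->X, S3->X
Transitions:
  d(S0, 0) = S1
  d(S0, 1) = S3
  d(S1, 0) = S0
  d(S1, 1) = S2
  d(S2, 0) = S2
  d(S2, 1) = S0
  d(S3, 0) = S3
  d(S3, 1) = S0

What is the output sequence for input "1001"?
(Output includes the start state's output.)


Start: S0 (output X)
  --1--> S3 (output X)
  --0--> S3 (output X)
  --0--> S3 (output X)
  --1--> S0 (output X)

"XXXXX"


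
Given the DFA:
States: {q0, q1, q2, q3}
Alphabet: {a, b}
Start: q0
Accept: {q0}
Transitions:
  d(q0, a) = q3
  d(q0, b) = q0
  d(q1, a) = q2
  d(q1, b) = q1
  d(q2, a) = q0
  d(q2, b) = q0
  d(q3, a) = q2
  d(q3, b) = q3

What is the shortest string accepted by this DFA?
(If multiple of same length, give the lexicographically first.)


BFS by string length (lex-first path to each state shown):
  len 0: q0<-""
Found accept state at length 0.

"" (empty string)


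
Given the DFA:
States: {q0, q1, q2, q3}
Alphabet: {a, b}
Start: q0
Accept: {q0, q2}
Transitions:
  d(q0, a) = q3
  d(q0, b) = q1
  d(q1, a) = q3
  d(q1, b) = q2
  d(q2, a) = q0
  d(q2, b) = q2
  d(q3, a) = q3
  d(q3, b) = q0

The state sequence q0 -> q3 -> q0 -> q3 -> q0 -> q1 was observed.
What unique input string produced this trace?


Trace back each transition to find the symbol:
  q0 --[a]--> q3
  q3 --[b]--> q0
  q0 --[a]--> q3
  q3 --[b]--> q0
  q0 --[b]--> q1

"ababb"


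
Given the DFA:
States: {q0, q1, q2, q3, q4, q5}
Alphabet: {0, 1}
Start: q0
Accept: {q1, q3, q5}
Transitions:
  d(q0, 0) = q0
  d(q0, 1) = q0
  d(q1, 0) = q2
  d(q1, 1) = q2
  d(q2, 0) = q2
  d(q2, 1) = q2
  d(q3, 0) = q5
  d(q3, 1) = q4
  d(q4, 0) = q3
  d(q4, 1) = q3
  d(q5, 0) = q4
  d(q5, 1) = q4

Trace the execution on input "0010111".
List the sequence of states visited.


Input: 0010111
d(q0, 0) = q0
d(q0, 0) = q0
d(q0, 1) = q0
d(q0, 0) = q0
d(q0, 1) = q0
d(q0, 1) = q0
d(q0, 1) = q0


q0 -> q0 -> q0 -> q0 -> q0 -> q0 -> q0 -> q0


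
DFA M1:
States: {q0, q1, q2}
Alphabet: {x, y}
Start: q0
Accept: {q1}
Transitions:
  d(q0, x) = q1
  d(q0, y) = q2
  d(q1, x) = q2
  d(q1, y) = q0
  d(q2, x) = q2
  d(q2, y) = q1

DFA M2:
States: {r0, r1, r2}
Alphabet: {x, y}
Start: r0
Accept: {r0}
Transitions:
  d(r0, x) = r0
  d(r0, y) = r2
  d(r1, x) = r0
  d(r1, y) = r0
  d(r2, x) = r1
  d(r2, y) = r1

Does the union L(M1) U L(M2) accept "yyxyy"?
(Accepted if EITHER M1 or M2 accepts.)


M1: final=q0 accepted=False
M2: final=r1 accepted=False

No, union rejects (neither accepts)


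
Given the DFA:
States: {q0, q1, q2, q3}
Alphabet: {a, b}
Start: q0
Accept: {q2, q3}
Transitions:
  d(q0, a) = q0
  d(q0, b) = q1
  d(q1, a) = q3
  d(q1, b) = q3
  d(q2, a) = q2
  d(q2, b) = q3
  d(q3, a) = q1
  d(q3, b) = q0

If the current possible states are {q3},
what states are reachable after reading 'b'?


Apply transition on 'b' from each current state:
  d(q3, b) = q0

{q0}


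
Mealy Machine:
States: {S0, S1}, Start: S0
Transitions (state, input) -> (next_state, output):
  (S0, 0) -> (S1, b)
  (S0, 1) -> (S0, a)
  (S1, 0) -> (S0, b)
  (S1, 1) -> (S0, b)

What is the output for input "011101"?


Step-by-step:
  (S0, 0) -> (S1, b)
  (S1, 1) -> (S0, b)
  (S0, 1) -> (S0, a)
  (S0, 1) -> (S0, a)
  (S0, 0) -> (S1, b)
  (S1, 1) -> (S0, b)

"bbaabb"


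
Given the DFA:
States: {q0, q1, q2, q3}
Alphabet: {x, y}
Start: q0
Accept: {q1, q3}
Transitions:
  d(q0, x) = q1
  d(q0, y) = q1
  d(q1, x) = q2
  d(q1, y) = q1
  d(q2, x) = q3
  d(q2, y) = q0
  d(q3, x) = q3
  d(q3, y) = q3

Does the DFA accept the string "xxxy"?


Trace: q0 -> q1 -> q2 -> q3 -> q3
Final state: q3
Accept states: {q1, q3}

Yes, accepted (final state q3 is an accept state)


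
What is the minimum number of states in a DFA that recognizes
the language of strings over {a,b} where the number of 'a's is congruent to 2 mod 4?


States track (count of 'a') mod 4.
Need 4 states: one per remainder 0..3; accept = remainder 2.

4


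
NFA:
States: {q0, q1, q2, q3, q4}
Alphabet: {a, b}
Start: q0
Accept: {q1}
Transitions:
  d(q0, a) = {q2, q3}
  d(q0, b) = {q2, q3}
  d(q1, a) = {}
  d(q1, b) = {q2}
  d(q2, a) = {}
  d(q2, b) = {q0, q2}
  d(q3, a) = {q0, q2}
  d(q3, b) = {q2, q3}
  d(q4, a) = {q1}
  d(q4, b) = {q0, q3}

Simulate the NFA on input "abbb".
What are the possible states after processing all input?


Start: {q0}
  --a--> {q2, q3}
  --b--> {q0, q2, q3}
  --b--> {q0, q2, q3}
  --b--> {q0, q2, q3}

{q0, q2, q3}


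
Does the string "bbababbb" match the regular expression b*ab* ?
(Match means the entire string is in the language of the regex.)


|string| = 8; first = 'b'; last = 'b'

No, "bbababbb" does not match b*ab*


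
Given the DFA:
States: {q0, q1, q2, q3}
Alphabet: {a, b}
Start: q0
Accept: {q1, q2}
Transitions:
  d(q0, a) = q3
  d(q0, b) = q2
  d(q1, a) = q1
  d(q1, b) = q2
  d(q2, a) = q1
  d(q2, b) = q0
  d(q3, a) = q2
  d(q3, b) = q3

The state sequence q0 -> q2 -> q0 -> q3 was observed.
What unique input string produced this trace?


Trace back each transition to find the symbol:
  q0 --[b]--> q2
  q2 --[b]--> q0
  q0 --[a]--> q3

"bba"


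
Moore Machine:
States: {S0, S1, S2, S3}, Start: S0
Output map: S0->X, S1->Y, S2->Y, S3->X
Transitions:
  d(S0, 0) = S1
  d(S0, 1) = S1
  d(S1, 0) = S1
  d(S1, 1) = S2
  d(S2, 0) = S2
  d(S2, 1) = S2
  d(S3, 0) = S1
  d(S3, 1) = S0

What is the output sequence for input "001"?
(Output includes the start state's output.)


Start: S0 (output X)
  --0--> S1 (output Y)
  --0--> S1 (output Y)
  --1--> S2 (output Y)

"XYYY"


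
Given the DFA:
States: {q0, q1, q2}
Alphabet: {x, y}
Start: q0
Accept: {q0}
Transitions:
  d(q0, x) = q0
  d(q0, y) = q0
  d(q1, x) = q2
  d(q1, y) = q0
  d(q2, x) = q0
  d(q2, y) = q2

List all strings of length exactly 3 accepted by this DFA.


All strings of length 3: 8 total
Accepted: 8

"xxx", "xxy", "xyx", "xyy", "yxx", "yxy", "yyx", "yyy"


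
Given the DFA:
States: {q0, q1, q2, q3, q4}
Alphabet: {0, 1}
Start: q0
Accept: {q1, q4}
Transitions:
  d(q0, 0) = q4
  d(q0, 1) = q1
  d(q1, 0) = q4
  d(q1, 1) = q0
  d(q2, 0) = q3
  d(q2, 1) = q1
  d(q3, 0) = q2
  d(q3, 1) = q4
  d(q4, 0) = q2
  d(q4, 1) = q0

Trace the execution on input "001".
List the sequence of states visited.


Input: 001
d(q0, 0) = q4
d(q4, 0) = q2
d(q2, 1) = q1


q0 -> q4 -> q2 -> q1


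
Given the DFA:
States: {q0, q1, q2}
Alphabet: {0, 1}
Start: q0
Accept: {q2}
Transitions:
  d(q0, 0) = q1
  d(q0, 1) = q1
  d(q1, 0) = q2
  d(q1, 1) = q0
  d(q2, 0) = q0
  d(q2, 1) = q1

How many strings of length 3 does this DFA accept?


Enumerating all length-3 strings:
  "000" -> q0 [reject]
  "001" -> q1 [reject]
  "010" -> q1 [reject]
  "011" -> q1 [reject]
  "100" -> q0 [reject]
  "101" -> q1 [reject]
  "110" -> q1 [reject]
  "111" -> q1 [reject]

0 out of 8


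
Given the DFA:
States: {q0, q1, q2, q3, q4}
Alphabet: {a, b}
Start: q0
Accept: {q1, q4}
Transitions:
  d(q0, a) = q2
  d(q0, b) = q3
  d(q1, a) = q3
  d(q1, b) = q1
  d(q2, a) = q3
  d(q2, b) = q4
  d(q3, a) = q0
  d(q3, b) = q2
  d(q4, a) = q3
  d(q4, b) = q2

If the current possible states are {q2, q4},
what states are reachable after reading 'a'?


Apply transition on 'a' from each current state:
  d(q2, a) = q3
  d(q4, a) = q3

{q3}


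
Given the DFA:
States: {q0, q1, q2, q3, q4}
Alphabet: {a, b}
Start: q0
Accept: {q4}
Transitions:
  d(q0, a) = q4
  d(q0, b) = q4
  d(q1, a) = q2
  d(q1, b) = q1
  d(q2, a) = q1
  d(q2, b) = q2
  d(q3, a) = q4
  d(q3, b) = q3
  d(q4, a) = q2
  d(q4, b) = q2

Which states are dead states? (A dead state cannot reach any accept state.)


Forward reachability from each state:
  q0 -> reaches accept state q4 (live)
  q1 -> reaches {q1, q2}, no accept state (dead)
  q2 -> reaches {q1, q2}, no accept state (dead)
  q3 -> reaches accept state q4 (live)
  q4 -> reaches accept state q4 (live)

{q1, q2}


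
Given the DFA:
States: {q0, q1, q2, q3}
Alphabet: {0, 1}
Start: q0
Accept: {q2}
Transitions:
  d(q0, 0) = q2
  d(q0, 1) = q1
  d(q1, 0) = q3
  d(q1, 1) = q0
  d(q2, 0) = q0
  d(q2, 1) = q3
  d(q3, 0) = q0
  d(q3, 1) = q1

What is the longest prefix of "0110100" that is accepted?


Run the DFA, marking each prefix where the state is accepting:
  "" -> q0 [reject]
  "0" -> q2 [accept]
  "01" -> q3 [reject]
  "011" -> q1 [reject]
  "0110" -> q3 [reject]
  "01101" -> q1 [reject]
  "011010" -> q3 [reject]
  "0110100" -> q0 [reject]

"0"


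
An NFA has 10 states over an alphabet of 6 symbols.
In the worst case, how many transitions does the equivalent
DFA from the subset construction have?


Subset construction: one DFA state per subset of NFA states = 2^10 = 1024 states.
Each DFA state has 6 outgoing transitions: 1024 * 6 = 6144

6144


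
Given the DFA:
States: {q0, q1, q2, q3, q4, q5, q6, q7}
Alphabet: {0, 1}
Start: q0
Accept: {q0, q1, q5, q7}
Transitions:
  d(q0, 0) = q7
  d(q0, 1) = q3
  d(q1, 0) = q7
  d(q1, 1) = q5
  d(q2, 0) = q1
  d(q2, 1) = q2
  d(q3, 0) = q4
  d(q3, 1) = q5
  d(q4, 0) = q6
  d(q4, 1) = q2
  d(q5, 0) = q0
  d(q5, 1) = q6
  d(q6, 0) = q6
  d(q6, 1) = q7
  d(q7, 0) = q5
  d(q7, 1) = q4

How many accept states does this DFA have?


Accept states listed: {q0, q1, q5, q7}
Counting: q0(1) q1(2) q5(3) q7(4)

4


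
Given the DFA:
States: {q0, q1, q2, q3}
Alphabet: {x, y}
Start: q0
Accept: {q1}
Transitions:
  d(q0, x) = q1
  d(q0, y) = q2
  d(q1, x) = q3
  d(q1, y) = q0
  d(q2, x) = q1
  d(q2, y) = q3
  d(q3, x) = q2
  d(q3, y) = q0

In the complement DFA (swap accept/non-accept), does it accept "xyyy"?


Trace: q0 -> q1 -> q0 -> q2 -> q3
Final: q3
Original accept: {q1}
Complement: q3 is not in original accept

Yes, complement accepts (original rejects)


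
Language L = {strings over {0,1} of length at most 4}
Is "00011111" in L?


length = 8

No, "00011111" is not in L


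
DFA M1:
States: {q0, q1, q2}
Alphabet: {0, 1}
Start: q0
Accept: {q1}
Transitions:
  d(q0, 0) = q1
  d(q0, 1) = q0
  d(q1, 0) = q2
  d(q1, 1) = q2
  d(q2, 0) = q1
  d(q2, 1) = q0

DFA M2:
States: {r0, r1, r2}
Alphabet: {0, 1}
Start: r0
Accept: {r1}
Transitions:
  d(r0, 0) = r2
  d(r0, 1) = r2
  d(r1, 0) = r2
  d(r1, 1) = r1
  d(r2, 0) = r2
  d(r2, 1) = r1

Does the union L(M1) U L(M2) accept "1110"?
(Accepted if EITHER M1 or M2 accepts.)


M1: final=q1 accepted=True
M2: final=r2 accepted=False

Yes, union accepts


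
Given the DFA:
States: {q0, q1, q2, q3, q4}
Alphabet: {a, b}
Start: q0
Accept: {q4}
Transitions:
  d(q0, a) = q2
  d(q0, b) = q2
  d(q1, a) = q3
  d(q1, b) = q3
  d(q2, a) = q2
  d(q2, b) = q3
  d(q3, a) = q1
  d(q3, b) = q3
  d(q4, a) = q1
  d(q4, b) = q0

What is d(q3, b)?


Looking up transition d(q3, b)

q3


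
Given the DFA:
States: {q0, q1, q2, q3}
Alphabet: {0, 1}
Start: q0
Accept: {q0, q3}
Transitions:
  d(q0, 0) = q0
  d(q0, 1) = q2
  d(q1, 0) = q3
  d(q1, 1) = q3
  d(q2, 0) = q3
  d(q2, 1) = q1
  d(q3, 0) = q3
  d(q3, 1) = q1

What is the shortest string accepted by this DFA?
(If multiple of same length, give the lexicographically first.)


BFS by string length (lex-first path to each state shown):
  len 0: q0<-""
Found accept state at length 0.

"" (empty string)


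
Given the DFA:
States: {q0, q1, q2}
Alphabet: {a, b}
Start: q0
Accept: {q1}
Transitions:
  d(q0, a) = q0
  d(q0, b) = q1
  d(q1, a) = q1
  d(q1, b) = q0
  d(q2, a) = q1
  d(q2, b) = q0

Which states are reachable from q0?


BFS from q0:
  layer 0: {q0}
  layer 1: {q1}

{q0, q1}


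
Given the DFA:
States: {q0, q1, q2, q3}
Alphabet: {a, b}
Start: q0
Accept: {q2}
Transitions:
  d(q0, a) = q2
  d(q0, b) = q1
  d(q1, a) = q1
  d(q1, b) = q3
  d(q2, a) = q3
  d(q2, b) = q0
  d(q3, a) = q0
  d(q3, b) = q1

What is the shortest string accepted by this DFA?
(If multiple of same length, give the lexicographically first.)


BFS by string length (lex-first path to each state shown):
  len 0: q0<-""
  len 1: q1<-"b", q2<-"a"
Found accept state at length 1.

"a"


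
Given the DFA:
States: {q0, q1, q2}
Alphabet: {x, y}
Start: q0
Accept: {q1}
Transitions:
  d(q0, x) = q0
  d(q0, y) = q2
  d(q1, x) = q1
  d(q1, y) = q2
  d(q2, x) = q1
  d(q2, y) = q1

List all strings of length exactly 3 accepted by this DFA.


All strings of length 3: 8 total
Accepted: 4

"xyx", "xyy", "yxx", "yyx"


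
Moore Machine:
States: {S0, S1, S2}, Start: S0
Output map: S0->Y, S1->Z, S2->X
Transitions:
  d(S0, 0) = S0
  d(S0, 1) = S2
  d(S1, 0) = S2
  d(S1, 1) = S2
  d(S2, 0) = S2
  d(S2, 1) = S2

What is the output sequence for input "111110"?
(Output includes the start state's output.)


Start: S0 (output Y)
  --1--> S2 (output X)
  --1--> S2 (output X)
  --1--> S2 (output X)
  --1--> S2 (output X)
  --1--> S2 (output X)
  --0--> S2 (output X)

"YXXXXXX"


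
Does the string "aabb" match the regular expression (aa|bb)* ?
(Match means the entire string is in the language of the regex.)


|string| = 4; first = 'a'; last = 'b'

Yes, "aabb" matches (aa|bb)*


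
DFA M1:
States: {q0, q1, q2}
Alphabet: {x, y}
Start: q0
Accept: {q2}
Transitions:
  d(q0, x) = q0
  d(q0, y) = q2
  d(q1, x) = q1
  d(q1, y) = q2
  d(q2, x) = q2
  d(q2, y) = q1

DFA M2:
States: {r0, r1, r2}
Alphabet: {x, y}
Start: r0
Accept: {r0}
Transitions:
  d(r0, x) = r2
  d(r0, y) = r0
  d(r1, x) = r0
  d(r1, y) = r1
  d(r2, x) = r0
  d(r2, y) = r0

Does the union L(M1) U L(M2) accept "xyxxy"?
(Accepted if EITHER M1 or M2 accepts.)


M1: final=q1 accepted=False
M2: final=r0 accepted=True

Yes, union accepts


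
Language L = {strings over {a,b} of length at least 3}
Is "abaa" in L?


length = 4

Yes, "abaa" is in L


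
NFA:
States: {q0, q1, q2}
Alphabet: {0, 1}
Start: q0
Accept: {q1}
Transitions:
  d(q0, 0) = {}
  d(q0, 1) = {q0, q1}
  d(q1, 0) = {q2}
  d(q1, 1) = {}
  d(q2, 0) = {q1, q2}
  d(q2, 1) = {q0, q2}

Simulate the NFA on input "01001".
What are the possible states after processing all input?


Start: {q0}
  --0--> {}
  --1--> {}
  --0--> {}
  --0--> {}
  --1--> {}

{} (empty set, no valid transitions)


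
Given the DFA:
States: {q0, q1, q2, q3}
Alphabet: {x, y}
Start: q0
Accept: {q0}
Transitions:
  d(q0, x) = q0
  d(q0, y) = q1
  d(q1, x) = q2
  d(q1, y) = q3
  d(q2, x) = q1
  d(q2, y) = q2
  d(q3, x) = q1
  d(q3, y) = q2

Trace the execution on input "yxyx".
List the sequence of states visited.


Input: yxyx
d(q0, y) = q1
d(q1, x) = q2
d(q2, y) = q2
d(q2, x) = q1


q0 -> q1 -> q2 -> q2 -> q1


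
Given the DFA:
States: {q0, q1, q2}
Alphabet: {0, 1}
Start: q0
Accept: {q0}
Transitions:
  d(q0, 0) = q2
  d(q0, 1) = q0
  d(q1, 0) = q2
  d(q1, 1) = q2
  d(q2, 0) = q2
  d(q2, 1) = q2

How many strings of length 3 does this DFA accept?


Enumerating all length-3 strings:
  "000" -> q2 [reject]
  "001" -> q2 [reject]
  "010" -> q2 [reject]
  "011" -> q2 [reject]
  "100" -> q2 [reject]
  "101" -> q2 [reject]
  "110" -> q2 [reject]
  "111" -> q0 [accept]

1 out of 8


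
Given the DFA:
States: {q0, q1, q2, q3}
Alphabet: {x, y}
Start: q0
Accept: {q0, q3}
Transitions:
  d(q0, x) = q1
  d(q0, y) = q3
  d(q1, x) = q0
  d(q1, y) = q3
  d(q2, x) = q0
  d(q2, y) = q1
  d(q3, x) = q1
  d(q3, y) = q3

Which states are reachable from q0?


BFS from q0:
  layer 0: {q0}
  layer 1: {q1, q3}

{q0, q1, q3}


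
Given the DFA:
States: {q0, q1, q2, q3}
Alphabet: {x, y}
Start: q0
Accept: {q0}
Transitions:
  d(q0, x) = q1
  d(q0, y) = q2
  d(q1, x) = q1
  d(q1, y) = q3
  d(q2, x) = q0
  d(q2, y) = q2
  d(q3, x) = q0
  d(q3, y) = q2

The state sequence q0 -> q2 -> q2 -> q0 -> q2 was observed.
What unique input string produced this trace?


Trace back each transition to find the symbol:
  q0 --[y]--> q2
  q2 --[y]--> q2
  q2 --[x]--> q0
  q0 --[y]--> q2

"yyxy"


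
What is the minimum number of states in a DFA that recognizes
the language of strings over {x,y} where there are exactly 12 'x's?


States: count = 0, 1, ..., 12 (that's 13 states), plus a dead state for count > 12.
Total: 13 + 1 = 14. Accept = count-12 state.

14


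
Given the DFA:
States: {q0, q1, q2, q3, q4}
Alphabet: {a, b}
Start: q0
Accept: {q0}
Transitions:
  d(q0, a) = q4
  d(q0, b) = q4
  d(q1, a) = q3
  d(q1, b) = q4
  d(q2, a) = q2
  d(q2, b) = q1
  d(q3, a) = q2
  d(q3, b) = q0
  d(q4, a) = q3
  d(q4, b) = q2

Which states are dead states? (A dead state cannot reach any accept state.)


Forward reachability from each state:
  q0 -> reaches accept state q0 (live)
  q1 -> reaches accept state q0 (live)
  q2 -> reaches accept state q0 (live)
  q3 -> reaches accept state q0 (live)
  q4 -> reaches accept state q0 (live)

None (all states can reach an accept state)


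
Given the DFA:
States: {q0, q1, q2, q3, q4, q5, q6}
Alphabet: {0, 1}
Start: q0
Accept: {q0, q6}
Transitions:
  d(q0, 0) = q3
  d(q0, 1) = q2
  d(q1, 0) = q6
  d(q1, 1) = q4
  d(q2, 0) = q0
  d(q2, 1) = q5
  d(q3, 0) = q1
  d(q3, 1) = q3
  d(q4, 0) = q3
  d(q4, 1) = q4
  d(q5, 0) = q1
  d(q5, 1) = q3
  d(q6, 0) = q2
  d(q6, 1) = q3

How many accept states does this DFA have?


Accept states listed: {q0, q6}
Counting: q0(1) q6(2)

2


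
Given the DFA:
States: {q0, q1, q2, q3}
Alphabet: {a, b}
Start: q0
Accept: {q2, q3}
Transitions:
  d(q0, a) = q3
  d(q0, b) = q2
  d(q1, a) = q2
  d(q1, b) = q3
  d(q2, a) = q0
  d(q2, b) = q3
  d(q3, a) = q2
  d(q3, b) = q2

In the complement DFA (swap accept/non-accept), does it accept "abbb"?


Trace: q0 -> q3 -> q2 -> q3 -> q2
Final: q2
Original accept: {q2, q3}
Complement: q2 is in original accept

No, complement rejects (original accepts)


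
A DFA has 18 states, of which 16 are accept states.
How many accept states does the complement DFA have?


Complement swaps accept and non-accept states.
18 - 16 = 2

2


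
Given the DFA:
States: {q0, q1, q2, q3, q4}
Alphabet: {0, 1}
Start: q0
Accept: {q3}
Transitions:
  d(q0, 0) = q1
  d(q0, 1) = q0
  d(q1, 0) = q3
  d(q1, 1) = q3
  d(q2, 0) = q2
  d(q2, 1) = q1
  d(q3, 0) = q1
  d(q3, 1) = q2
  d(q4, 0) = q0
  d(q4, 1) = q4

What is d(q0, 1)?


Looking up transition d(q0, 1)

q0


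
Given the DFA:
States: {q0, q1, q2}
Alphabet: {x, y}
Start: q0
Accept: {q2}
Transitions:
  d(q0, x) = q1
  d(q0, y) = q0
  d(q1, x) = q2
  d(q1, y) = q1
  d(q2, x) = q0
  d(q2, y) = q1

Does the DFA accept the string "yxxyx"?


Trace: q0 -> q0 -> q1 -> q2 -> q1 -> q2
Final state: q2
Accept states: {q2}

Yes, accepted (final state q2 is an accept state)


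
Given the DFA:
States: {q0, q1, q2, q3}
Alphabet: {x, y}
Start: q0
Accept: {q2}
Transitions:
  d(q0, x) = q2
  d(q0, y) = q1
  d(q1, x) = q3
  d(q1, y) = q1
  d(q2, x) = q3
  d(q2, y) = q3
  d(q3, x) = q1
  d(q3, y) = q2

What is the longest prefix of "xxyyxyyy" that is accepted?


Run the DFA, marking each prefix where the state is accepting:
  "" -> q0 [reject]
  "x" -> q2 [accept]
  "xx" -> q3 [reject]
  "xxy" -> q2 [accept]
  "xxyy" -> q3 [reject]
  "xxyyx" -> q1 [reject]
  "xxyyxy" -> q1 [reject]
  "xxyyxyy" -> q1 [reject]
  "xxyyxyyy" -> q1 [reject]

"xxy"


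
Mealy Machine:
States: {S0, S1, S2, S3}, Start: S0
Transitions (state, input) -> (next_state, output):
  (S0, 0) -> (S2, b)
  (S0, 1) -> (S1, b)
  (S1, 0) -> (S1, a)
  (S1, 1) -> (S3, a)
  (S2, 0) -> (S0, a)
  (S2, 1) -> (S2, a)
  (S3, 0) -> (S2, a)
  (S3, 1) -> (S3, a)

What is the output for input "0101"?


Step-by-step:
  (S0, 0) -> (S2, b)
  (S2, 1) -> (S2, a)
  (S2, 0) -> (S0, a)
  (S0, 1) -> (S1, b)

"baab"


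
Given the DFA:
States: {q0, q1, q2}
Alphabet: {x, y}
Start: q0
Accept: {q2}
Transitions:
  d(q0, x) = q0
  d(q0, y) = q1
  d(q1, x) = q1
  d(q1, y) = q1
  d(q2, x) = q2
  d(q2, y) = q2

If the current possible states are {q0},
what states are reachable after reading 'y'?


Apply transition on 'y' from each current state:
  d(q0, y) = q1

{q1}


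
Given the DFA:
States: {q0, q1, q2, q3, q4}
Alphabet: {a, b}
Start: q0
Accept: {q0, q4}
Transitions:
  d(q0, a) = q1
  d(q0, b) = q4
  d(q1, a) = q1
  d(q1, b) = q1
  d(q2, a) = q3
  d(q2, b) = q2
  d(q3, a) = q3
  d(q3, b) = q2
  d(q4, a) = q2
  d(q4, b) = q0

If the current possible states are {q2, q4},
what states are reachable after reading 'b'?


Apply transition on 'b' from each current state:
  d(q2, b) = q2
  d(q4, b) = q0

{q0, q2}


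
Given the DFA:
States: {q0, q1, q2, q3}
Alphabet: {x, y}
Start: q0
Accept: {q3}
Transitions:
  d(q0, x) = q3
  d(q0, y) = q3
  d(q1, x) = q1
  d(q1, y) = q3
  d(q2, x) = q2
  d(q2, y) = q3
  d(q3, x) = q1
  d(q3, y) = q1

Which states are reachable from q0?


BFS from q0:
  layer 0: {q0}
  layer 1: {q3}
  layer 2: {q1}

{q0, q1, q3}


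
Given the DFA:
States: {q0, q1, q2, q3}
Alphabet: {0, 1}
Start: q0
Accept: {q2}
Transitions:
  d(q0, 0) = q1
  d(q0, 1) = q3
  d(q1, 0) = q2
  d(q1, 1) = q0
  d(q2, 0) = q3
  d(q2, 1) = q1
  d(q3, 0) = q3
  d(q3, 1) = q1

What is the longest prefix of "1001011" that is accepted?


Run the DFA, marking each prefix where the state is accepting:
  "" -> q0 [reject]
  "1" -> q3 [reject]
  "10" -> q3 [reject]
  "100" -> q3 [reject]
  "1001" -> q1 [reject]
  "10010" -> q2 [accept]
  "100101" -> q1 [reject]
  "1001011" -> q0 [reject]

"10010"


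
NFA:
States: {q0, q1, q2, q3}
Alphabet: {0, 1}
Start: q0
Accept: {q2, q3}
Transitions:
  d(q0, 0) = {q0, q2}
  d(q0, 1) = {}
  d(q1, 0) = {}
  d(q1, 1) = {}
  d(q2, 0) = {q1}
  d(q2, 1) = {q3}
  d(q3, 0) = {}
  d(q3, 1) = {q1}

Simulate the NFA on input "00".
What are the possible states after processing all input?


Start: {q0}
  --0--> {q0, q2}
  --0--> {q0, q1, q2}

{q0, q1, q2}


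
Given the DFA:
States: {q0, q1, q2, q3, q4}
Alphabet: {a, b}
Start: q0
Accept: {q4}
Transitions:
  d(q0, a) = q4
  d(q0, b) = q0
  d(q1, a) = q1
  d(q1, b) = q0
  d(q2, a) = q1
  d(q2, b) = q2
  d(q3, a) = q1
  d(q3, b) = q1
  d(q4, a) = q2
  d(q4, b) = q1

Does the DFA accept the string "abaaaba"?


Trace: q0 -> q4 -> q1 -> q1 -> q1 -> q1 -> q0 -> q4
Final state: q4
Accept states: {q4}

Yes, accepted (final state q4 is an accept state)


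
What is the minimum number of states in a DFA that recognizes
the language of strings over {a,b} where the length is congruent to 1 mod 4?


States track (length) mod 4.
Need 4 states: one per remainder 0..3; accept = remainder 1.

4


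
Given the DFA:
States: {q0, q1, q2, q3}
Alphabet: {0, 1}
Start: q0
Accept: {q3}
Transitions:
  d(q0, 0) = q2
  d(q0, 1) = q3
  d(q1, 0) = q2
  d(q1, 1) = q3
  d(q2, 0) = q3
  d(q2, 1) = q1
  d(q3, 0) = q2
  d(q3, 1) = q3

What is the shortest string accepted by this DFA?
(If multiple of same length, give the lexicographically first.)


BFS by string length (lex-first path to each state shown):
  len 0: q0<-""
  len 1: q2<-"0", q3<-"1"
Found accept state at length 1.

"1"


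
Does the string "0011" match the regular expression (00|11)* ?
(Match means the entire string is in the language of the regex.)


|string| = 4; first = '0'; last = '1'

Yes, "0011" matches (00|11)*


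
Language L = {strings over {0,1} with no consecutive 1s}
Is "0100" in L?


'11' does not occur

Yes, "0100" is in L


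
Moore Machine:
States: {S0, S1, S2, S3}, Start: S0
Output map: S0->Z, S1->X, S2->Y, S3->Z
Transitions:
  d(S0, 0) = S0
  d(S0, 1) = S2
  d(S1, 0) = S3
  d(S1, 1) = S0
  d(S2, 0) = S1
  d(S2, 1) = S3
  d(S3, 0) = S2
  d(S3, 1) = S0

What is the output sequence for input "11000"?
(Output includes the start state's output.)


Start: S0 (output Z)
  --1--> S2 (output Y)
  --1--> S3 (output Z)
  --0--> S2 (output Y)
  --0--> S1 (output X)
  --0--> S3 (output Z)

"ZYZYXZ"


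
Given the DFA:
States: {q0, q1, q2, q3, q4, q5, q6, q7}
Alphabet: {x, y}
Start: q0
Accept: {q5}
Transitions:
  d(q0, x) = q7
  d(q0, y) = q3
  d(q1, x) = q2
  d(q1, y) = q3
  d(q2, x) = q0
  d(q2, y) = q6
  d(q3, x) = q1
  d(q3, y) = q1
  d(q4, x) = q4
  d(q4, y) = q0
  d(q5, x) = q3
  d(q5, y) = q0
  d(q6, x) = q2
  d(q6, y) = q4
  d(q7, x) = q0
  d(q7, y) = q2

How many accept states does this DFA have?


Accept states listed: {q5}
Counting: q5(1)

1


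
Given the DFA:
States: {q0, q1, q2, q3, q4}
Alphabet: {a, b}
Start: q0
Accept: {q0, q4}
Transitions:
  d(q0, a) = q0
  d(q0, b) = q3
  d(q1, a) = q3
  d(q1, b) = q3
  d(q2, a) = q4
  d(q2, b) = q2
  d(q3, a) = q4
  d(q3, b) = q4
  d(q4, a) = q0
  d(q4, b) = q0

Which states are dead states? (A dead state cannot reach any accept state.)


Forward reachability from each state:
  q0 -> reaches accept state q0 (live)
  q1 -> reaches accept state q0 (live)
  q2 -> reaches accept state q0 (live)
  q3 -> reaches accept state q0 (live)
  q4 -> reaches accept state q0 (live)

None (all states can reach an accept state)


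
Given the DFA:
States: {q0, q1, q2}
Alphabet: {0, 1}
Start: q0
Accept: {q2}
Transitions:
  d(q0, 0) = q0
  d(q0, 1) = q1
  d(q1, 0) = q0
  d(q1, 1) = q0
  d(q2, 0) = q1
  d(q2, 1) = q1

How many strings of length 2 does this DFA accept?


Enumerating all length-2 strings:
  "00" -> q0 [reject]
  "01" -> q1 [reject]
  "10" -> q0 [reject]
  "11" -> q0 [reject]

0 out of 4


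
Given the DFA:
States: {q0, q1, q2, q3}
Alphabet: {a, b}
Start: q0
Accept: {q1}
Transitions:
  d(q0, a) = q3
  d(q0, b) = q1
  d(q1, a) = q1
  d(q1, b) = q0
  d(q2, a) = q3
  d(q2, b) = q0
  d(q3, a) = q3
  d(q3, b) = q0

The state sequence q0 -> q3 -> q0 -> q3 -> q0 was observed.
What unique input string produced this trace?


Trace back each transition to find the symbol:
  q0 --[a]--> q3
  q3 --[b]--> q0
  q0 --[a]--> q3
  q3 --[b]--> q0

"abab"


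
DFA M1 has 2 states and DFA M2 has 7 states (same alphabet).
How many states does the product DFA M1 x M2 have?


Product construction pairs every M1 state with every M2 state.
2 * 7 = 14

14


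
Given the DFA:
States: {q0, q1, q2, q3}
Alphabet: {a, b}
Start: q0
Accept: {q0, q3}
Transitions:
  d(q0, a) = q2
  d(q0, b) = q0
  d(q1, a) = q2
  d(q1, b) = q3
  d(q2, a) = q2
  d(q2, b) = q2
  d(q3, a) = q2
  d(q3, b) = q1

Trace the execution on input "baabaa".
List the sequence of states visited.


Input: baabaa
d(q0, b) = q0
d(q0, a) = q2
d(q2, a) = q2
d(q2, b) = q2
d(q2, a) = q2
d(q2, a) = q2


q0 -> q0 -> q2 -> q2 -> q2 -> q2 -> q2


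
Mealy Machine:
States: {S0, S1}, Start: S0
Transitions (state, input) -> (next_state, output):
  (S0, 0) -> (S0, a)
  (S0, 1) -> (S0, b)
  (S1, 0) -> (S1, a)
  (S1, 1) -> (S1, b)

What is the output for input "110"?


Step-by-step:
  (S0, 1) -> (S0, b)
  (S0, 1) -> (S0, b)
  (S0, 0) -> (S0, a)

"bba"


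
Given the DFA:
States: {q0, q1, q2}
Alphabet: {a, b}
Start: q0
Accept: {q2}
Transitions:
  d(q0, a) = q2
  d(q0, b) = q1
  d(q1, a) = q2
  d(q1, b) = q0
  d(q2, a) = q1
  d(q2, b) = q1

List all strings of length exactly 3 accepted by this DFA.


All strings of length 3: 8 total
Accepted: 3

"aaa", "aba", "bba"


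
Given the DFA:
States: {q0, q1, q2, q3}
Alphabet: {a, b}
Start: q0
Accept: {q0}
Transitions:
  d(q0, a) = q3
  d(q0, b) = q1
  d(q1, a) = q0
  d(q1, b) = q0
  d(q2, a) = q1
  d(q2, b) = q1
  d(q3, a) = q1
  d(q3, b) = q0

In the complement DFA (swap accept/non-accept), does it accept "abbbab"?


Trace: q0 -> q3 -> q0 -> q1 -> q0 -> q3 -> q0
Final: q0
Original accept: {q0}
Complement: q0 is in original accept

No, complement rejects (original accepts)


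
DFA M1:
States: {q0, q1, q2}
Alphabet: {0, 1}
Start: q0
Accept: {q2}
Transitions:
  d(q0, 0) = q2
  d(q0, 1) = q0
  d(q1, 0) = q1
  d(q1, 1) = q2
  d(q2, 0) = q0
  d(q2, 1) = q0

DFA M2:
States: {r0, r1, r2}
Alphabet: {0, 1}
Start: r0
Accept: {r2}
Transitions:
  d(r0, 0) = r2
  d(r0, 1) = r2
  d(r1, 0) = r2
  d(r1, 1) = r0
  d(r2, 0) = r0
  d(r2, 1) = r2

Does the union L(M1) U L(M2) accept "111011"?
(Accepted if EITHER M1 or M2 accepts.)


M1: final=q0 accepted=False
M2: final=r2 accepted=True

Yes, union accepts


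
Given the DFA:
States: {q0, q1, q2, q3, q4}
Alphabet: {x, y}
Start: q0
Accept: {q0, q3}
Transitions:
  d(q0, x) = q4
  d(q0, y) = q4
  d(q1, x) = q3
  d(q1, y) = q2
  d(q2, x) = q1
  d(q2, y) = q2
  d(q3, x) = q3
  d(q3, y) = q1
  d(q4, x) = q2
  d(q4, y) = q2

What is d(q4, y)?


Looking up transition d(q4, y)

q2


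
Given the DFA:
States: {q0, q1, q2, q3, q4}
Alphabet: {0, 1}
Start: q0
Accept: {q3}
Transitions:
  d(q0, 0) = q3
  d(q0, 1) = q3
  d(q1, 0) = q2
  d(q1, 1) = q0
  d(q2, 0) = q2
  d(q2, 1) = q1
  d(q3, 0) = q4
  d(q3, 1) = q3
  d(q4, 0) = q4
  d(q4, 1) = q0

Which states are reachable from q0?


BFS from q0:
  layer 0: {q0}
  layer 1: {q3}
  layer 2: {q4}

{q0, q3, q4}


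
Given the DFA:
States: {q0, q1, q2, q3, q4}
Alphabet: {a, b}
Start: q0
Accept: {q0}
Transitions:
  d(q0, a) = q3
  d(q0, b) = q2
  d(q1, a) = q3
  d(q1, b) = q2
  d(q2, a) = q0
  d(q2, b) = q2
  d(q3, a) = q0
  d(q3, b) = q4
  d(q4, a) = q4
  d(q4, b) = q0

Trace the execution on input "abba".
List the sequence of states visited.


Input: abba
d(q0, a) = q3
d(q3, b) = q4
d(q4, b) = q0
d(q0, a) = q3


q0 -> q3 -> q4 -> q0 -> q3


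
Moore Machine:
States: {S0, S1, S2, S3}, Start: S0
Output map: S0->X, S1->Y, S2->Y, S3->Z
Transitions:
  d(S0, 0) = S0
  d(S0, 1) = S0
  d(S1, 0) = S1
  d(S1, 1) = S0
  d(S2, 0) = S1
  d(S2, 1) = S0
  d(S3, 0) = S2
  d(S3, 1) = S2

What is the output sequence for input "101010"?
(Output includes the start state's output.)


Start: S0 (output X)
  --1--> S0 (output X)
  --0--> S0 (output X)
  --1--> S0 (output X)
  --0--> S0 (output X)
  --1--> S0 (output X)
  --0--> S0 (output X)

"XXXXXXX"


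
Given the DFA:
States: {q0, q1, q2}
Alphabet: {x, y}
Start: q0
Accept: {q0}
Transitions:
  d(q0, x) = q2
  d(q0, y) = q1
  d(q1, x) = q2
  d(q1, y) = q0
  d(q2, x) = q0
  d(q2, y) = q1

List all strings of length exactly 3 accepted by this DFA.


All strings of length 3: 8 total
Accepted: 2

"xyy", "yxx"


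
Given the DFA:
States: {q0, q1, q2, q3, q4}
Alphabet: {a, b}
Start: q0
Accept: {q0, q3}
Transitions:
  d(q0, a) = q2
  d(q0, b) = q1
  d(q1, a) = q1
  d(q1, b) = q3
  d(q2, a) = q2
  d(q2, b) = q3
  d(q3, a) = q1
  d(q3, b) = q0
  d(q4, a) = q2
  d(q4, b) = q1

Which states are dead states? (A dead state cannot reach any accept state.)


Forward reachability from each state:
  q0 -> reaches accept state q0 (live)
  q1 -> reaches accept state q0 (live)
  q2 -> reaches accept state q0 (live)
  q3 -> reaches accept state q0 (live)
  q4 -> reaches accept state q0 (live)

None (all states can reach an accept state)


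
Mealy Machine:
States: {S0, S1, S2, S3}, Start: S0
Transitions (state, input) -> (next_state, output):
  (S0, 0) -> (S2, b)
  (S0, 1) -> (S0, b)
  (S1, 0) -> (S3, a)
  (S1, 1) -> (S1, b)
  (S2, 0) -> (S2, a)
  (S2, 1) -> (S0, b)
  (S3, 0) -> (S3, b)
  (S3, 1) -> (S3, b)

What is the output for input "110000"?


Step-by-step:
  (S0, 1) -> (S0, b)
  (S0, 1) -> (S0, b)
  (S0, 0) -> (S2, b)
  (S2, 0) -> (S2, a)
  (S2, 0) -> (S2, a)
  (S2, 0) -> (S2, a)

"bbbaaa"


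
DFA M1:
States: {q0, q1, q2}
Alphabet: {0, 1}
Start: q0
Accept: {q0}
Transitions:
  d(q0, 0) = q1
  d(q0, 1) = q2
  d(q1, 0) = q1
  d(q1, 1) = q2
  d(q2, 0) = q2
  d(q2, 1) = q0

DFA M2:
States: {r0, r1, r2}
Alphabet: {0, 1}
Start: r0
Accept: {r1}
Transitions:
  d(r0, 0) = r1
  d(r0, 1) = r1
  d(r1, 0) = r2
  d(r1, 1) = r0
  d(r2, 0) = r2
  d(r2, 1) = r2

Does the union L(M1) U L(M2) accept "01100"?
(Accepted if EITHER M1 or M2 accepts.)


M1: final=q1 accepted=False
M2: final=r2 accepted=False

No, union rejects (neither accepts)


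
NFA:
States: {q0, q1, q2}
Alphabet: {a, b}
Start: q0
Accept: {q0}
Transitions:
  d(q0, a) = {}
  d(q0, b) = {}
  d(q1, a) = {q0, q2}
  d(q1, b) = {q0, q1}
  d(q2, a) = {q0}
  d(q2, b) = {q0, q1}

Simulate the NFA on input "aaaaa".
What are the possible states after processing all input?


Start: {q0}
  --a--> {}
  --a--> {}
  --a--> {}
  --a--> {}
  --a--> {}

{} (empty set, no valid transitions)


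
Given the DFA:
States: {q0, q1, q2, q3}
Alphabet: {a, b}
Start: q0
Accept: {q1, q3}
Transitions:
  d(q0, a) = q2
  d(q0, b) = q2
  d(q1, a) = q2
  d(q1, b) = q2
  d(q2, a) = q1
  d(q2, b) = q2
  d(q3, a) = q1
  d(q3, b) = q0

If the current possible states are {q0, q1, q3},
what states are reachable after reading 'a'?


Apply transition on 'a' from each current state:
  d(q0, a) = q2
  d(q1, a) = q2
  d(q3, a) = q1

{q1, q2}


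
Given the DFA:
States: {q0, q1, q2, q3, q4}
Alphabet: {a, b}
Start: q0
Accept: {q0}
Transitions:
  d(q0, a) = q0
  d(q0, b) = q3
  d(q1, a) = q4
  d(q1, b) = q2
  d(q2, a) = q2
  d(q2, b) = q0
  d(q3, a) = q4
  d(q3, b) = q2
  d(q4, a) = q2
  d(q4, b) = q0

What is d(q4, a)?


Looking up transition d(q4, a)

q2


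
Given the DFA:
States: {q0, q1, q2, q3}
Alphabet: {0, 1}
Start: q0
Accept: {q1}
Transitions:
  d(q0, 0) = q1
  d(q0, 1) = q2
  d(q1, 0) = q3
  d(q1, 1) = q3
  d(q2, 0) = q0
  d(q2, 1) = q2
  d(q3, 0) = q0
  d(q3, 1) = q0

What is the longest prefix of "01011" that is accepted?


Run the DFA, marking each prefix where the state is accepting:
  "" -> q0 [reject]
  "0" -> q1 [accept]
  "01" -> q3 [reject]
  "010" -> q0 [reject]
  "0101" -> q2 [reject]
  "01011" -> q2 [reject]

"0"


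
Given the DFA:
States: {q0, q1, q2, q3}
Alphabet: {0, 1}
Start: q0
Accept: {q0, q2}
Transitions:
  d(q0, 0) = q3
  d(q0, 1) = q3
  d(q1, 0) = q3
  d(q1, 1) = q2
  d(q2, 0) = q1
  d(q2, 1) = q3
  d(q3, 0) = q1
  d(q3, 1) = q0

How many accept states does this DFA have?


Accept states listed: {q0, q2}
Counting: q0(1) q2(2)

2


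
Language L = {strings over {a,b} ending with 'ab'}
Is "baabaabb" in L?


last two symbols = 'bb'

No, "baabaabb" is not in L


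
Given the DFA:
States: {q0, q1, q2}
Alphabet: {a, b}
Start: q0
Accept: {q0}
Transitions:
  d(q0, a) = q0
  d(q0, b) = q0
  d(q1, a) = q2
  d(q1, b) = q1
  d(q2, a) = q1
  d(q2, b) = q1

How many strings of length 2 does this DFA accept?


Enumerating all length-2 strings:
  "aa" -> q0 [accept]
  "ab" -> q0 [accept]
  "ba" -> q0 [accept]
  "bb" -> q0 [accept]

4 out of 4


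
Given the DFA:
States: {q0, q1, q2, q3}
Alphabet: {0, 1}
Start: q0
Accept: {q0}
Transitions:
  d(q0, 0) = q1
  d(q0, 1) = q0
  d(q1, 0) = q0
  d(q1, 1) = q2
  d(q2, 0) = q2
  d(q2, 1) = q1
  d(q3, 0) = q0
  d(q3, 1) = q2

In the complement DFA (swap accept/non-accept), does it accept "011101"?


Trace: q0 -> q1 -> q2 -> q1 -> q2 -> q2 -> q1
Final: q1
Original accept: {q0}
Complement: q1 is not in original accept

Yes, complement accepts (original rejects)


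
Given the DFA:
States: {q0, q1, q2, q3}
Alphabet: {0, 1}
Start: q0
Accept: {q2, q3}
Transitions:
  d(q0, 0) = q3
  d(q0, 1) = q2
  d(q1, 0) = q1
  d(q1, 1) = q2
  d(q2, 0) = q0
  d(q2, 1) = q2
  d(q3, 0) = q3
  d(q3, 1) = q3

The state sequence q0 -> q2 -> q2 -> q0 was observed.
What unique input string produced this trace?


Trace back each transition to find the symbol:
  q0 --[1]--> q2
  q2 --[1]--> q2
  q2 --[0]--> q0

"110"
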